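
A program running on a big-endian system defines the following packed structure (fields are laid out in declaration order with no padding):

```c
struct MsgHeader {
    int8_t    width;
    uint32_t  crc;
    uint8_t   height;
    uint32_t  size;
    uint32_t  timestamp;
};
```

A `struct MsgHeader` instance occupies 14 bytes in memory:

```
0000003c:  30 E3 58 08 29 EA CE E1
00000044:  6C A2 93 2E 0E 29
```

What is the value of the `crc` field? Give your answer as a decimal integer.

3814197289

`crc` follows `width` (1 byte), so it starts at byte offset 1 and occupies 4 bytes.
Bytes at offsets 1..4: E3 58 08 29.
Big-endian stores the most-significant byte at the lowest address.
The bytes are already most-significant first: 0xE3580829.
0xE3580829 = 3814197289.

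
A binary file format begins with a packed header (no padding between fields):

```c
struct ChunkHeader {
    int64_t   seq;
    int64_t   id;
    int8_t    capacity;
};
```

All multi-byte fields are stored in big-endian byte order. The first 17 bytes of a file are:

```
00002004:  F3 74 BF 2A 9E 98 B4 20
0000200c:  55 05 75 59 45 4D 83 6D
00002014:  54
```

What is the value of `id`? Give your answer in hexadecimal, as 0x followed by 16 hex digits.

0x55057559454D836D

`id` follows `seq` (8 bytes), so it starts at byte offset 8 and occupies 8 bytes.
Bytes at offsets 8..15: 55 05 75 59 45 4D 83 6D.
Big-endian: lowest address holds the most-significant byte.
The bytes are already most-significant first: 0x55057559454D836D.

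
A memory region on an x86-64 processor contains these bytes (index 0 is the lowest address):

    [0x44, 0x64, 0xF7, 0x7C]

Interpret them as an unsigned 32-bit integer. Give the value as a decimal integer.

2096587844

Little-endian stores the least-significant byte at the lowest address.
Reassemble most-significant byte first: 7C F7 64 44 → 0x7CF76444.
0x7CF76444 = 2096587844.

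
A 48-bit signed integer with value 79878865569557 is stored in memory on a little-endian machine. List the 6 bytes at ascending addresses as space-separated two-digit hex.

79878865569557 in hexadecimal, padded to 48 bits, is 0x48A63F684715.
Split into bytes (most-significant first): 48 A6 3F 68 47 15.
In little-endian order the low byte comes first in memory.
So at ascending addresses the bytes are 15 47 68 3F A6 48.

15 47 68 3F A6 48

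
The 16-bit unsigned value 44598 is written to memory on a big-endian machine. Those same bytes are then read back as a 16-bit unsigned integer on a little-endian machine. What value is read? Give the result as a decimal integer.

44598 in 16-bit hexadecimal is 0xAE36.
Stored big-endian, the bytes at ascending addresses are AE 36.
Read back as little-endian, the first byte is least significant, giving 0x36AE.
0x36AE = 13998.

13998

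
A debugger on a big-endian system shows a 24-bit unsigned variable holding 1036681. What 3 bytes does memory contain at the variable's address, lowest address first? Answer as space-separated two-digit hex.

1036681 in hexadecimal, padded to 24 bits, is 0x0FD189.
Split into bytes (most-significant first): 0F D1 89.
Big-endian: lowest address holds the most-significant byte.
So the memory order matches the most-significant-first order: 0F D1 89.

0F D1 89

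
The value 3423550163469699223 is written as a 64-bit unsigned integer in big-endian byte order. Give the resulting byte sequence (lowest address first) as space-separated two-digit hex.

3423550163469699223 in hexadecimal, padded to 64 bits, is 0x2F82E4BC24578897.
Split into bytes (most-significant first): 2F 82 E4 BC 24 57 88 97.
In big-endian order the high byte comes first in memory.
So the memory order matches the most-significant-first order: 2F 82 E4 BC 24 57 88 97.

2F 82 E4 BC 24 57 88 97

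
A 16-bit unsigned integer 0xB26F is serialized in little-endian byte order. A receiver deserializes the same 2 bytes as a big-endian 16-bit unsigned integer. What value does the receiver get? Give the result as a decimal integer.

28594

Stored little-endian, the bytes at ascending addresses are 6F B2.
Read back as big-endian, the last byte is least significant, giving 0x6FB2.
0x6FB2 = 28594.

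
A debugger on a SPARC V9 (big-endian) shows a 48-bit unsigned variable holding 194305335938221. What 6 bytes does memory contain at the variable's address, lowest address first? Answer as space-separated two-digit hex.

194305335938221 in hexadecimal, padded to 48 bits, is 0xB0B83C86CCAD.
Split into bytes (most-significant first): B0 B8 3C 86 CC AD.
In big-endian order the high byte comes first in memory.
So the memory order matches the most-significant-first order: B0 B8 3C 86 CC AD.

B0 B8 3C 86 CC AD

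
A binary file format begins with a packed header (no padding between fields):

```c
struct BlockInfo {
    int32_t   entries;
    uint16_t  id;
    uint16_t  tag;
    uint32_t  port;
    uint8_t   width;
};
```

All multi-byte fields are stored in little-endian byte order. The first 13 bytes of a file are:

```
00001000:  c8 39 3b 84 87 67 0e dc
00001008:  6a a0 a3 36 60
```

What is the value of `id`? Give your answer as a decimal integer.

`id` follows `entries` (4 bytes), so it starts at byte offset 4 and occupies 2 bytes.
Bytes at offsets 4..5: 87 67.
Little-endian stores the least-significant byte at the lowest address.
Reassemble most-significant byte first: 67 87 → 0x6787.
0x6787 = 26503.

26503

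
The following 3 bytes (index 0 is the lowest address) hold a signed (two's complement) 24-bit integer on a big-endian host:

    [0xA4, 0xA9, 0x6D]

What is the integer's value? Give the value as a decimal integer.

-5985939

Big-endian stores the most-significant byte at the lowest address.
The bytes are already most-significant first: 0xA4A96D.
Top bit is set, so as a signed 24-bit value this is 0xA4A96D − 2^24 = -5985939.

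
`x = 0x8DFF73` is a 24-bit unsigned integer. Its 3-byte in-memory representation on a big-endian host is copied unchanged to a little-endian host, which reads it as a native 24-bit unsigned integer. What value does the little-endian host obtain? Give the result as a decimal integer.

Stored big-endian, the bytes at ascending addresses are 8D FF 73.
Read back as little-endian, the first byte is least significant, giving 0x73FF8D.
0x73FF8D = 7602061.

7602061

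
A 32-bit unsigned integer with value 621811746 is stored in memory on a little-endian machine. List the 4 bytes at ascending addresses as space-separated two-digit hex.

621811746 in hexadecimal, padded to 32 bits, is 0x25101822.
Split into bytes (most-significant first): 25 10 18 22.
In little-endian order the low byte comes first in memory.
So at ascending addresses the bytes are 22 18 10 25.

22 18 10 25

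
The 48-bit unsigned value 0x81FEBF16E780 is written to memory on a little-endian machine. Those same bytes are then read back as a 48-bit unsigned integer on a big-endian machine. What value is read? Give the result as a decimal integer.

141730007481985

Stored little-endian, the bytes at ascending addresses are 80 E7 16 BF FE 81.
Read back as big-endian, the last byte is least significant, giving 0x80E716BFFE81.
0x80E716BFFE81 = 141730007481985.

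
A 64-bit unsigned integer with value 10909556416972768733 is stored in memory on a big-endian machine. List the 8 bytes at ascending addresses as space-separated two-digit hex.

97 66 87 C2 8A BE C5 DD

10909556416972768733 in hexadecimal, padded to 64 bits, is 0x976687C28ABEC5DD.
Split into bytes (most-significant first): 97 66 87 C2 8A BE C5 DD.
Big-endian stores the most-significant byte at the lowest address.
So the memory order matches the most-significant-first order: 97 66 87 C2 8A BE C5 DD.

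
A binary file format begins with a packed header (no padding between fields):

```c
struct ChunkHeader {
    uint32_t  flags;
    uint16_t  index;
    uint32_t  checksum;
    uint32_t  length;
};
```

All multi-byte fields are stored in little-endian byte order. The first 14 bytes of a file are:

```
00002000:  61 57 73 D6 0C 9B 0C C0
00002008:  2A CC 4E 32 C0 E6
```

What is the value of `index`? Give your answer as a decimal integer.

39692

`index` follows `flags` (4 bytes), so it starts at byte offset 4 and occupies 2 bytes.
Bytes at offsets 4..5: 0C 9B.
In little-endian order the low byte comes first in memory.
Reassemble most-significant byte first: 9B 0C → 0x9B0C.
0x9B0C = 39692.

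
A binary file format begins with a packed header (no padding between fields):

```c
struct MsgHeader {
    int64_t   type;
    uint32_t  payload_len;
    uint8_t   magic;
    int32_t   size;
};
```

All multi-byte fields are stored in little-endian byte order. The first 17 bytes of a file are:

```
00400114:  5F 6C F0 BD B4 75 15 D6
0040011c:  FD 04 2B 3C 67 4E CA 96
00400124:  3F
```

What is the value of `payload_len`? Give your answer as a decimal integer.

`payload_len` follows `type` (8 bytes), so it starts at byte offset 8 and occupies 4 bytes.
Bytes at offsets 8..11: FD 04 2B 3C.
In little-endian order the low byte comes first in memory.
Reassemble most-significant byte first: 3C 2B 04 FD → 0x3C2B04FD.
0x3C2B04FD = 1009452285.

1009452285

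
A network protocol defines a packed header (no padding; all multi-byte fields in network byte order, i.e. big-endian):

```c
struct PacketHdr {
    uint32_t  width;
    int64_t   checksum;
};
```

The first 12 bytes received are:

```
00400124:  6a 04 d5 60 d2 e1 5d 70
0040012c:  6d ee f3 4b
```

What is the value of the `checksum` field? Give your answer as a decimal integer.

`checksum` follows `width` (4 bytes), so it starts at byte offset 4 and occupies 8 bytes.
Bytes at offsets 4..11: D2 E1 5D 70 6D EE F3 4B.
Big-endian stores the most-significant byte at the lowest address.
The bytes are already most-significant first: 0xD2E15D706DEEF34B.
Top bit is set, so as a signed 64-bit value this is 0xD2E15D706DEEF34B − 2^64 = -3251214718522690741.

-3251214718522690741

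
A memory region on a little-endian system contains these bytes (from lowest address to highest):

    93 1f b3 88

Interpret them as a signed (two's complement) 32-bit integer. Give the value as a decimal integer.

-2001526893

Little-endian: lowest address holds the least-significant byte.
Reassemble most-significant byte first: 88 B3 1F 93 → 0x88B31F93.
Top bit is set, so as a signed 32-bit value this is 0x88B31F93 − 2^32 = -2001526893.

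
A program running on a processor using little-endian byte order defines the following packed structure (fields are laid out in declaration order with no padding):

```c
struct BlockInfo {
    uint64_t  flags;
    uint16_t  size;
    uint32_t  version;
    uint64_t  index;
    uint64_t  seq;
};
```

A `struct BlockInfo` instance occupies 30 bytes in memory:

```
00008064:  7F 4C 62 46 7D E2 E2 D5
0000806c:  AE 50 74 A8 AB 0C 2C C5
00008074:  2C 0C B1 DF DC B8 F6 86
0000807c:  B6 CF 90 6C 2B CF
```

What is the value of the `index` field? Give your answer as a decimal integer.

`index` follows `flags` (8 B), `size` (2 B), `version` (4 B), so it starts at offset 8 + 2 + 4 = 14 and occupies 8 bytes.
Bytes at offsets 14..21: 2C C5 2C 0C B1 DF DC B8.
Little-endian stores the least-significant byte at the lowest address.
Reassemble most-significant byte first: B8 DC DF B1 0C 2C C5 2C → 0xB8DCDFB10C2CC52C.
0xB8DCDFB10C2CC52C = 13320767749361550636.

13320767749361550636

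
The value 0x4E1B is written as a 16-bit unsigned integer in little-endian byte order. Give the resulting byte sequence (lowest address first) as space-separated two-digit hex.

Split into bytes (most-significant first): 4E 1B.
In little-endian order the low byte comes first in memory.
So at ascending addresses the bytes are 1B 4E.

1B 4E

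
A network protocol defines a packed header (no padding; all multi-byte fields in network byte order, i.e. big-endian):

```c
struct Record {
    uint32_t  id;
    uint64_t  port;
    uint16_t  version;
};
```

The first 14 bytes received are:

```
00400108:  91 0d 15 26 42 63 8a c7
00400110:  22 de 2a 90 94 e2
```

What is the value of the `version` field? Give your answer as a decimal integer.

38114

`version` follows `id` (4 B), `port` (8 B), so it starts at offset 4 + 8 = 12 and occupies 2 bytes.
Bytes at offsets 12..13: 94 E2.
Big-endian: lowest address holds the most-significant byte.
The bytes are already most-significant first: 0x94E2.
0x94E2 = 38114.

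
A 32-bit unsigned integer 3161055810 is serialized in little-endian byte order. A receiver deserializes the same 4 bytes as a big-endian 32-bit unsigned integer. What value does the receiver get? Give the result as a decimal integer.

1122134460

3161055810 in 32-bit hexadecimal is 0xBC69E242.
Stored little-endian, the bytes at ascending addresses are 42 E2 69 BC.
Read back as big-endian, the last byte is least significant, giving 0x42E269BC.
0x42E269BC = 1122134460.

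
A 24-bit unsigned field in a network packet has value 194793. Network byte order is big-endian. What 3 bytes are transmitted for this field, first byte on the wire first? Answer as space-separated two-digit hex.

02 F8 E9

194793 in hexadecimal, padded to 24 bits, is 0x02F8E9.
Split into bytes (most-significant first): 02 F8 E9.
In big-endian order the high byte comes first in memory.
So the memory order matches the most-significant-first order: 02 F8 E9.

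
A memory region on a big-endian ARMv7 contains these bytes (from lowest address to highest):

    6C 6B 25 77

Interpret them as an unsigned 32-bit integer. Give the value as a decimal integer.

Big-endian: lowest address holds the most-significant byte.
The bytes are already most-significant first: 0x6C6B2577.
0x6C6B2577 = 1818961271.

1818961271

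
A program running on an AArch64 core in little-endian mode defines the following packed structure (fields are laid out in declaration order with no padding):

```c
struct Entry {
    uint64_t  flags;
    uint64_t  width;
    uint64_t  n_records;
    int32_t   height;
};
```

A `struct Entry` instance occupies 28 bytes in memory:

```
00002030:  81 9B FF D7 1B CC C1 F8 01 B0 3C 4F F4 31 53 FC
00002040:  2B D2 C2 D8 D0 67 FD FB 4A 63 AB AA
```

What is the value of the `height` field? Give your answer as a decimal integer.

`height` follows `flags` (8 B), `width` (8 B), `n_records` (8 B), so it starts at offset 8 + 8 + 8 = 24 and occupies 4 bytes.
Bytes at offsets 24..27: 4A 63 AB AA.
Little-endian: lowest address holds the least-significant byte.
Reassemble most-significant byte first: AA AB 63 4A → 0xAAAB634A.
Top bit is set, so as a signed 32-bit value this is 0xAAAB634A − 2^32 = -1431608502.

-1431608502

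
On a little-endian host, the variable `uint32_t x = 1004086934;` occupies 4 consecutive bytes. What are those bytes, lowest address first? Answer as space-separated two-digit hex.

1004086934 in hexadecimal, padded to 32 bits, is 0x3BD92696.
Split into bytes (most-significant first): 3B D9 26 96.
In little-endian order the low byte comes first in memory.
So at ascending addresses the bytes are 96 26 D9 3B.

96 26 D9 3B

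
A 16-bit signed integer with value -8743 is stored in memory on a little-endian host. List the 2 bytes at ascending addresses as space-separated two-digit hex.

Two's complement of -8743 in 16 bits: 8743 = 0x2227; invert → 0xDDD8; add 1 → 0xDDD9.
Split into bytes (most-significant first): DD D9.
In little-endian order the low byte comes first in memory.
So at ascending addresses the bytes are D9 DD.

D9 DD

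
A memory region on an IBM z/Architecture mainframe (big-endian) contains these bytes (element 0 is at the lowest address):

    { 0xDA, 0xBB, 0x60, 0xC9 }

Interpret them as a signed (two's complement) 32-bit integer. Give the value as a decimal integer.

Big-endian stores the most-significant byte at the lowest address.
The bytes are already most-significant first: 0xDABB60C9.
Top bit is set, so as a signed 32-bit value this is 0xDABB60C9 − 2^32 = -625254199.

-625254199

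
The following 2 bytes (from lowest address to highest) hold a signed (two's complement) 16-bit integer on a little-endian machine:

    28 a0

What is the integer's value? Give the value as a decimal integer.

-24536

Little-endian stores the least-significant byte at the lowest address.
Reassemble most-significant byte first: A0 28 → 0xA028.
Top bit is set, so as a signed 16-bit value this is 0xA028 − 2^16 = -24536.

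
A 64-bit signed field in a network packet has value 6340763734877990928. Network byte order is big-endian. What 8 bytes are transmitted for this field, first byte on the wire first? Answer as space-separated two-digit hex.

57 FE EB 05 A6 14 F0 10

6340763734877990928 in hexadecimal, padded to 64 bits, is 0x57FEEB05A614F010.
Split into bytes (most-significant first): 57 FE EB 05 A6 14 F0 10.
Big-endian stores the most-significant byte at the lowest address.
So the memory order matches the most-significant-first order: 57 FE EB 05 A6 14 F0 10.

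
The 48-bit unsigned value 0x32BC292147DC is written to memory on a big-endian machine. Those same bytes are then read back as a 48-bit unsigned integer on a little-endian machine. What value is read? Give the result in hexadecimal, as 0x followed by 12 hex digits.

0xDC472129BC32

Stored big-endian, the bytes at ascending addresses are 32 BC 29 21 47 DC.
Read back as little-endian, the first byte is least significant, giving 0xDC472129BC32.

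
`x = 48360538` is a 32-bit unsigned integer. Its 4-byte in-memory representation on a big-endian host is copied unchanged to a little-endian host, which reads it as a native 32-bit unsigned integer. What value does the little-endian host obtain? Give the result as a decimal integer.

48360538 in 32-bit hexadecimal is 0x02E1EC5A.
Stored big-endian, the bytes at ascending addresses are 02 E1 EC 5A.
Read back as little-endian, the first byte is least significant, giving 0x5AECE102.
0x5AECE102 = 1525473538.

1525473538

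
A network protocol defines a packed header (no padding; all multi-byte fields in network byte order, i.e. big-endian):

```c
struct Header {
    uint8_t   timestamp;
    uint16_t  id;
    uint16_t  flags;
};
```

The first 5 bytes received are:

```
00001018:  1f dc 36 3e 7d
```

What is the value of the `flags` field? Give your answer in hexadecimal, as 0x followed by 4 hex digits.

`flags` follows `timestamp` (1 B), `id` (2 B), so it starts at offset 1 + 2 = 3 and occupies 2 bytes.
Bytes at offsets 3..4: 3E 7D.
Big-endian stores the most-significant byte at the lowest address.
The bytes are already most-significant first: 0x3E7D.

0x3E7D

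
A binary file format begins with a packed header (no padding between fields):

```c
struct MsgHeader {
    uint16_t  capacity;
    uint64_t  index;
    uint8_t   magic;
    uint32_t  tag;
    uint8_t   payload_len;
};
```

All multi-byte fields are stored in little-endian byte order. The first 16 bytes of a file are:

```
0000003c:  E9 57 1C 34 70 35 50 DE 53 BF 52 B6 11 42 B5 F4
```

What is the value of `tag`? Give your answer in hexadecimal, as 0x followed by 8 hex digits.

0xB54211B6

`tag` follows `capacity` (2 B), `index` (8 B), `magic` (1 B), so it starts at offset 2 + 8 + 1 = 11 and occupies 4 bytes.
Bytes at offsets 11..14: B6 11 42 B5.
Little-endian stores the least-significant byte at the lowest address.
Reassemble most-significant byte first: B5 42 11 B6 → 0xB54211B6.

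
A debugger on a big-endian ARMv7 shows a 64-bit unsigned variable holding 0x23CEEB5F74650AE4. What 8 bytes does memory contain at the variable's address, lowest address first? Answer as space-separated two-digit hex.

Split into bytes (most-significant first): 23 CE EB 5F 74 65 0A E4.
Big-endian: lowest address holds the most-significant byte.
So the memory order matches the most-significant-first order: 23 CE EB 5F 74 65 0A E4.

23 CE EB 5F 74 65 0A E4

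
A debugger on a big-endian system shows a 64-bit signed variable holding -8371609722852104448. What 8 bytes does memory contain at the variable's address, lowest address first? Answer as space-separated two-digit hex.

8B D2 11 4F CF 31 A7 00

Two's complement of -8371609722852104448 in 64 bits: 8371609722852104448 = 0x742DEEB030CE5900; invert → 0x8BD2114FCF31A6FF; add 1 → 0x8BD2114FCF31A700.
Split into bytes (most-significant first): 8B D2 11 4F CF 31 A7 00.
Big-endian: lowest address holds the most-significant byte.
So the memory order matches the most-significant-first order: 8B D2 11 4F CF 31 A7 00.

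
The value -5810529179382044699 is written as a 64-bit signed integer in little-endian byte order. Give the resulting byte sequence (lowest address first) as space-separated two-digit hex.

E5 27 E4 31 7F DA 5C AF

Two's complement of -5810529179382044699 in 64 bits: 5810529179382044699 = 0x50A32580CE1BD81B; invert → 0xAF5CDA7F31E427E4; add 1 → 0xAF5CDA7F31E427E5.
Split into bytes (most-significant first): AF 5C DA 7F 31 E4 27 E5.
In little-endian order the low byte comes first in memory.
So at ascending addresses the bytes are E5 27 E4 31 7F DA 5C AF.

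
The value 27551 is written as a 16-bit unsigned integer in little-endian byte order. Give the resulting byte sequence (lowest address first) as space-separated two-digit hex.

9F 6B

27551 in hexadecimal, padded to 16 bits, is 0x6B9F.
Split into bytes (most-significant first): 6B 9F.
Little-endian: lowest address holds the least-significant byte.
So at ascending addresses the bytes are 9F 6B.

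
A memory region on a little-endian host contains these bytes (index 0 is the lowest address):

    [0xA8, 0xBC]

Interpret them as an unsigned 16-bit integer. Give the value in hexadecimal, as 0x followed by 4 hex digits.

0xBCA8

In little-endian order the low byte comes first in memory.
Reassemble most-significant byte first: BC A8 → 0xBCA8.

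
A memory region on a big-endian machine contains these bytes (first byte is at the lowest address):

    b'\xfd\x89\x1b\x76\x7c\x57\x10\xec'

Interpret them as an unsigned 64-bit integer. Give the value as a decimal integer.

Big-endian stores the most-significant byte at the lowest address.
The bytes are already most-significant first: 0xFD891B767C5710EC.
0xFD891B767C5710EC = 18269163559111299308.

18269163559111299308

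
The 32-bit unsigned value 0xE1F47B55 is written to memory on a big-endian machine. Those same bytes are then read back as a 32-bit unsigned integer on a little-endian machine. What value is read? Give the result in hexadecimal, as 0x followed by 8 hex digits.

0x557BF4E1

Stored big-endian, the bytes at ascending addresses are E1 F4 7B 55.
Read back as little-endian, the first byte is least significant, giving 0x557BF4E1.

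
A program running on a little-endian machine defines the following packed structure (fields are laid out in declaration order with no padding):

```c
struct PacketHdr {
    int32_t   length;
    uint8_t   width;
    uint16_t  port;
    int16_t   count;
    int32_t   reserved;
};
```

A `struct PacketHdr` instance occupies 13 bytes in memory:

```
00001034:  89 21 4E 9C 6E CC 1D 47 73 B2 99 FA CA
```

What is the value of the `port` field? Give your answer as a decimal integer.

7628

`port` follows `length` (4 B), `width` (1 B), so it starts at offset 4 + 1 = 5 and occupies 2 bytes.
Bytes at offsets 5..6: CC 1D.
In little-endian order the low byte comes first in memory.
Reassemble most-significant byte first: 1D CC → 0x1DCC.
0x1DCC = 7628.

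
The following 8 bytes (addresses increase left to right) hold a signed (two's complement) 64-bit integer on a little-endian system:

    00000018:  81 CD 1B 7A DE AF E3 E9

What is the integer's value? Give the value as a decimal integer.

Little-endian: lowest address holds the least-significant byte.
Reassemble most-significant byte first: E9 E3 AF DE 7A 1B CD 81 → 0xE9E3AFDE7A1BCD81.
Top bit is set, so as a signed 64-bit value this is 0xE9E3AFDE7A1BCD81 − 2^64 = -1593236473092780671.

-1593236473092780671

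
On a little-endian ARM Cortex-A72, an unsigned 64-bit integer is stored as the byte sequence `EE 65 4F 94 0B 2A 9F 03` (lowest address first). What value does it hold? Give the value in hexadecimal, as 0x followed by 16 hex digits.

In little-endian order the low byte comes first in memory.
Reassemble most-significant byte first: 03 9F 2A 0B 94 4F 65 EE → 0x039F2A0B944F65EE.

0x039F2A0B944F65EE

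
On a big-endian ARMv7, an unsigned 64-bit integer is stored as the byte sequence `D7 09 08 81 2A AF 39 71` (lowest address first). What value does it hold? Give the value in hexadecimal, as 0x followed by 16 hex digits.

0xD70908812AAF3971

Big-endian stores the most-significant byte at the lowest address.
The bytes are already most-significant first: 0xD70908812AAF3971.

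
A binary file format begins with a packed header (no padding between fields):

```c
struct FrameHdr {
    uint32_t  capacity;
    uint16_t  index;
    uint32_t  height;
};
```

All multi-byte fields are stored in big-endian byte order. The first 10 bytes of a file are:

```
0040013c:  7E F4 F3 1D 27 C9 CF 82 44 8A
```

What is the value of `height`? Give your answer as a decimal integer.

3481420938

`height` follows `capacity` (4 B), `index` (2 B), so it starts at offset 4 + 2 = 6 and occupies 4 bytes.
Bytes at offsets 6..9: CF 82 44 8A.
Big-endian stores the most-significant byte at the lowest address.
The bytes are already most-significant first: 0xCF82448A.
0xCF82448A = 3481420938.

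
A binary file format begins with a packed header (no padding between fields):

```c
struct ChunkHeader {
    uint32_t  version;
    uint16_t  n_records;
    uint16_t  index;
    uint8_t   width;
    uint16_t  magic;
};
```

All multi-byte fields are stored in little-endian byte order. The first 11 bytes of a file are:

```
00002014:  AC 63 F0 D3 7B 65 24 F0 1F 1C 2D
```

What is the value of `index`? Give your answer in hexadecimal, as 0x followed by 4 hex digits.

`index` follows `version` (4 B), `n_records` (2 B), so it starts at offset 4 + 2 = 6 and occupies 2 bytes.
Bytes at offsets 6..7: 24 F0.
In little-endian order the low byte comes first in memory.
Reassemble most-significant byte first: F0 24 → 0xF024.

0xF024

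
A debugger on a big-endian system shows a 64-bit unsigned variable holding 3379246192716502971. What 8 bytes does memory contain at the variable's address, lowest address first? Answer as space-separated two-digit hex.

3379246192716502971 in hexadecimal, padded to 64 bits, is 0x2EE57E821D7557BB.
Split into bytes (most-significant first): 2E E5 7E 82 1D 75 57 BB.
Big-endian stores the most-significant byte at the lowest address.
So the memory order matches the most-significant-first order: 2E E5 7E 82 1D 75 57 BB.

2E E5 7E 82 1D 75 57 BB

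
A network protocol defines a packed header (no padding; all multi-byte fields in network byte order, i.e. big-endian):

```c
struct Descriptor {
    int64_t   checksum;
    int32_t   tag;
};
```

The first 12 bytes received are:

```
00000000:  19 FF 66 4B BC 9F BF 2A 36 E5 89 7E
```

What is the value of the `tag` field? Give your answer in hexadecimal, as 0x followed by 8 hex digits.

0x36E5897E

`tag` follows `checksum` (8 bytes), so it starts at byte offset 8 and occupies 4 bytes.
Bytes at offsets 8..11: 36 E5 89 7E.
Big-endian: lowest address holds the most-significant byte.
The bytes are already most-significant first: 0x36E5897E.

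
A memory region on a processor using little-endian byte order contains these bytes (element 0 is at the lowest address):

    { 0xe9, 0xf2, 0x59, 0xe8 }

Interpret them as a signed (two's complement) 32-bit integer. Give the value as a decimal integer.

In little-endian order the low byte comes first in memory.
Reassemble most-significant byte first: E8 59 F2 E9 → 0xE859F2E9.
Top bit is set, so as a signed 32-bit value this is 0xE859F2E9 − 2^32 = -396758295.

-396758295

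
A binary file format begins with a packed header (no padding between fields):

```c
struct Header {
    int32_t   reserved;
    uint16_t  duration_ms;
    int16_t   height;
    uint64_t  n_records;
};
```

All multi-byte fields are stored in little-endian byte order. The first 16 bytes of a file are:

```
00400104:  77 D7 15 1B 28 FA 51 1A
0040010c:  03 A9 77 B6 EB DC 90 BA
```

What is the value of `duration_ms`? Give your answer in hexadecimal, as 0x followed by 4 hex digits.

0xFA28

`duration_ms` follows `reserved` (4 bytes), so it starts at byte offset 4 and occupies 2 bytes.
Bytes at offsets 4..5: 28 FA.
Little-endian: lowest address holds the least-significant byte.
Reassemble most-significant byte first: FA 28 → 0xFA28.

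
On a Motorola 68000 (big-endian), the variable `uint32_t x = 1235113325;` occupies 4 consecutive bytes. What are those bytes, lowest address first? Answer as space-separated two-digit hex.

1235113325 in hexadecimal, padded to 32 bits, is 0x499E556D.
Split into bytes (most-significant first): 49 9E 55 6D.
In big-endian order the high byte comes first in memory.
So the memory order matches the most-significant-first order: 49 9E 55 6D.

49 9E 55 6D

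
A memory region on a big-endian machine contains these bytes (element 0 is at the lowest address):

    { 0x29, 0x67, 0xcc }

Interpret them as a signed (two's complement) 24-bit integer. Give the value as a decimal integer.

Big-endian stores the most-significant byte at the lowest address.
The bytes are already most-significant first: 0x2967CC.
0x2967CC = 2713548.

2713548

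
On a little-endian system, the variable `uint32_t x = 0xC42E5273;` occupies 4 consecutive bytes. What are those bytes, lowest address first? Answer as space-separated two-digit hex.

Split into bytes (most-significant first): C4 2E 52 73.
Little-endian: lowest address holds the least-significant byte.
So at ascending addresses the bytes are 73 52 2E C4.

73 52 2E C4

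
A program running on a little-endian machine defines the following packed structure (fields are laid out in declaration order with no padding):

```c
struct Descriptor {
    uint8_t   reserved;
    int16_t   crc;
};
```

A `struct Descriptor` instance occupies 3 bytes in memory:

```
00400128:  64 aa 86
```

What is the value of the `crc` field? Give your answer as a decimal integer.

-31062

`crc` follows `reserved` (1 byte), so it starts at byte offset 1 and occupies 2 bytes.
Bytes at offsets 1..2: AA 86.
Little-endian stores the least-significant byte at the lowest address.
Reassemble most-significant byte first: 86 AA → 0x86AA.
Top bit is set, so as a signed 16-bit value this is 0x86AA − 2^16 = -31062.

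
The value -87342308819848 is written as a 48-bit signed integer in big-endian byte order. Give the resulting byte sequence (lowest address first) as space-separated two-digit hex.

Two's complement of -87342308819848 in 48 bits: 87342308819848 = 0x4F6FF74A8388; invert → 0xB09008B57C77; add 1 → 0xB09008B57C78.
Split into bytes (most-significant first): B0 90 08 B5 7C 78.
Big-endian stores the most-significant byte at the lowest address.
So the memory order matches the most-significant-first order: B0 90 08 B5 7C 78.

B0 90 08 B5 7C 78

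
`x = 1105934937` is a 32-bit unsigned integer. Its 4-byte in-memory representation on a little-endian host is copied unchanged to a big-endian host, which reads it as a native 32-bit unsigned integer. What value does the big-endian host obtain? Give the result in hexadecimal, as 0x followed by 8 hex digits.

0x593AEB41

1105934937 in 32-bit hexadecimal is 0x41EB3A59.
Stored little-endian, the bytes at ascending addresses are 59 3A EB 41.
Read back as big-endian, the last byte is least significant, giving 0x593AEB41.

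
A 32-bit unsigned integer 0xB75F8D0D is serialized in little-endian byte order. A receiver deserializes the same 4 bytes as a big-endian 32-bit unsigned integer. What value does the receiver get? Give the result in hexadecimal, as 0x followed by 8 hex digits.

Stored little-endian, the bytes at ascending addresses are 0D 8D 5F B7.
Read back as big-endian, the last byte is least significant, giving 0x0D8D5FB7.

0x0D8D5FB7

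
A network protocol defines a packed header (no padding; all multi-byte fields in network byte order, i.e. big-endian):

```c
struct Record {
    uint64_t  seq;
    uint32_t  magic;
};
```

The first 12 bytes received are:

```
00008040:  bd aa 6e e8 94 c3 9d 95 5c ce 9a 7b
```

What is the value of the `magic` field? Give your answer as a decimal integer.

1557043835

`magic` follows `seq` (8 bytes), so it starts at byte offset 8 and occupies 4 bytes.
Bytes at offsets 8..11: 5C CE 9A 7B.
In big-endian order the high byte comes first in memory.
The bytes are already most-significant first: 0x5CCE9A7B.
0x5CCE9A7B = 1557043835.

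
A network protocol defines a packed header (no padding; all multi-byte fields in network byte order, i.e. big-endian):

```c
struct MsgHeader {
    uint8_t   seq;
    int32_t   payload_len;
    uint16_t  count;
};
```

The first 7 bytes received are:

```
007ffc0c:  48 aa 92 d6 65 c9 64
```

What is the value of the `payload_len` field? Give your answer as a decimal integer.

`payload_len` follows `seq` (1 byte), so it starts at byte offset 1 and occupies 4 bytes.
Bytes at offsets 1..4: AA 92 D6 65.
Big-endian stores the most-significant byte at the lowest address.
The bytes are already most-significant first: 0xAA92D665.
Top bit is set, so as a signed 32-bit value this is 0xAA92D665 − 2^32 = -1433217435.

-1433217435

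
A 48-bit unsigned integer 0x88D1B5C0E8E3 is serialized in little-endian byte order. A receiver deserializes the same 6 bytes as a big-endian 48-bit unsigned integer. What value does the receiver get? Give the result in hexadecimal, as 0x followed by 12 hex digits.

0xE3E8C0B5D188

Stored little-endian, the bytes at ascending addresses are E3 E8 C0 B5 D1 88.
Read back as big-endian, the last byte is least significant, giving 0xE3E8C0B5D188.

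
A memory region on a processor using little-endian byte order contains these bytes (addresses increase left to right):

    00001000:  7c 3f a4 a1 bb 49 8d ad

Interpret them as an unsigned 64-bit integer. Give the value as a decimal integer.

12505732810497343356

In little-endian order the low byte comes first in memory.
Reassemble most-significant byte first: AD 8D 49 BB A1 A4 3F 7C → 0xAD8D49BBA1A43F7C.
0xAD8D49BBA1A43F7C = 12505732810497343356.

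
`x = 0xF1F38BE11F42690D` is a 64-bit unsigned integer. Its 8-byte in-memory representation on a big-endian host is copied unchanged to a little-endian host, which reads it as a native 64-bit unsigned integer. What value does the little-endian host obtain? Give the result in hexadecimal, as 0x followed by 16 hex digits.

Stored big-endian, the bytes at ascending addresses are F1 F3 8B E1 1F 42 69 0D.
Read back as little-endian, the first byte is least significant, giving 0x0D69421FE18BF3F1.

0x0D69421FE18BF3F1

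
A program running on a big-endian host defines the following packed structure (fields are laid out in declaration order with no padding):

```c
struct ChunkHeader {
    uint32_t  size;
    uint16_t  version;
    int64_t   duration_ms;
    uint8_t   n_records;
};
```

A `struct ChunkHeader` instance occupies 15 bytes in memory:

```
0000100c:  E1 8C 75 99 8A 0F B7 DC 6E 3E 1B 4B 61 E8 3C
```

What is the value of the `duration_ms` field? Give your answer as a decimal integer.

-5198158656867442200

`duration_ms` follows `size` (4 B), `version` (2 B), so it starts at offset 4 + 2 = 6 and occupies 8 bytes.
Bytes at offsets 6..13: B7 DC 6E 3E 1B 4B 61 E8.
In big-endian order the high byte comes first in memory.
The bytes are already most-significant first: 0xB7DC6E3E1B4B61E8.
Top bit is set, so as a signed 64-bit value this is 0xB7DC6E3E1B4B61E8 − 2^64 = -5198158656867442200.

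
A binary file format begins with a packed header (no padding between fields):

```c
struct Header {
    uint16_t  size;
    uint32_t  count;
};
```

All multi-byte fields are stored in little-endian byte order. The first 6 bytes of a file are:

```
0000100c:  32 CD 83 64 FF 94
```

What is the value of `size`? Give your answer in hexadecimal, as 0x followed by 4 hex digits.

0xCD32

`size` is the first field, at byte offset 0, occupying 2 bytes.
Bytes at offsets 0..1: 32 CD.
Little-endian: lowest address holds the least-significant byte.
Reassemble most-significant byte first: CD 32 → 0xCD32.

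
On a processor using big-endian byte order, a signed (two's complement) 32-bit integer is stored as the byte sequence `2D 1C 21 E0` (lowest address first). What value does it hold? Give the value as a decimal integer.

Big-endian: lowest address holds the most-significant byte.
The bytes are already most-significant first: 0x2D1C21E0.
0x2D1C21E0 = 756818400.

756818400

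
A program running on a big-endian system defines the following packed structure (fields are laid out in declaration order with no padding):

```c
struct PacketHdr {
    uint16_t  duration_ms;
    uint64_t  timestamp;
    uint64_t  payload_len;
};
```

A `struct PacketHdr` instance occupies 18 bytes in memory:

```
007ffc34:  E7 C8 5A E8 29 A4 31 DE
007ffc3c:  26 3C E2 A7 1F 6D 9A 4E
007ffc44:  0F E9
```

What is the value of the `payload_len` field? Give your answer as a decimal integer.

`payload_len` follows `duration_ms` (2 B), `timestamp` (8 B), so it starts at offset 2 + 8 = 10 and occupies 8 bytes.
Bytes at offsets 10..17: E2 A7 1F 6D 9A 4E 0F E9.
Big-endian stores the most-significant byte at the lowest address.
The bytes are already most-significant first: 0xE2A71F6D9A4E0FE9.
0xE2A71F6D9A4E0FE9 = 16332057129283096553.

16332057129283096553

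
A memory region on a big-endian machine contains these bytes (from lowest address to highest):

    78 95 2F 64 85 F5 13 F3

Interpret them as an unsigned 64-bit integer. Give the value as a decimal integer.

In big-endian order the high byte comes first in memory.
The bytes are already most-significant first: 0x78952F6485F513F3.
0x78952F6485F513F3 = 8688903164871906291.

8688903164871906291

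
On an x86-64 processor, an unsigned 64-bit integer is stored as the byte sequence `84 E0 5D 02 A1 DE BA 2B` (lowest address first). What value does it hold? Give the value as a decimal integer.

3151075672409890948

Little-endian: lowest address holds the least-significant byte.
Reassemble most-significant byte first: 2B BA DE A1 02 5D E0 84 → 0x2BBADEA1025DE084.
0x2BBADEA1025DE084 = 3151075672409890948.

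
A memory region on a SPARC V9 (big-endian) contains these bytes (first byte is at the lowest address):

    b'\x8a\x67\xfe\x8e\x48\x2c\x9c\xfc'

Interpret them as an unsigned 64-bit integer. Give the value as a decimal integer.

Big-endian: lowest address holds the most-significant byte.
The bytes are already most-significant first: 0x8A67FE8E482C9CFC.
0x8A67FE8E482C9CFC = 9973219786884947196.

9973219786884947196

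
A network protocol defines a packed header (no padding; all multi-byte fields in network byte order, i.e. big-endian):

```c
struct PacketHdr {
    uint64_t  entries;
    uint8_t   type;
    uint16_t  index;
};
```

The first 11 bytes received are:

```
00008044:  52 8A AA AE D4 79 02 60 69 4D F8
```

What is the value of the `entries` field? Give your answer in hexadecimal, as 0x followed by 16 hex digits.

0x528AAAAED4790260

`entries` is the first field, at byte offset 0, occupying 8 bytes.
Bytes at offsets 0..7: 52 8A AA AE D4 79 02 60.
Big-endian: lowest address holds the most-significant byte.
The bytes are already most-significant first: 0x528AAAAED4790260.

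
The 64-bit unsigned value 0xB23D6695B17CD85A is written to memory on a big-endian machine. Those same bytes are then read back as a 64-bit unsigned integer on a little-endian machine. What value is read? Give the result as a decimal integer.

Stored big-endian, the bytes at ascending addresses are B2 3D 66 95 B1 7C D8 5A.
Read back as little-endian, the first byte is least significant, giving 0x5AD87CB195663DB2.
0x5AD87CB195663DB2 = 6546119160540577202.

6546119160540577202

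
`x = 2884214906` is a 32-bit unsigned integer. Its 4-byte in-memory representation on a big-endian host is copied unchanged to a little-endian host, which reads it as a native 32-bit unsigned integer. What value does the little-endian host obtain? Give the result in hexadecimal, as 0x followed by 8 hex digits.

0x7AA0E9AB

2884214906 in 32-bit hexadecimal is 0xABE9A07A.
Stored big-endian, the bytes at ascending addresses are AB E9 A0 7A.
Read back as little-endian, the first byte is least significant, giving 0x7AA0E9AB.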